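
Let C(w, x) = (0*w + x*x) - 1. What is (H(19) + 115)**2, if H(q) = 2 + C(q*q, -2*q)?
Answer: 2433600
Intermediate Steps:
C(w, x) = -1 + x**2 (C(w, x) = (0 + x**2) - 1 = x**2 - 1 = -1 + x**2)
H(q) = 1 + 4*q**2 (H(q) = 2 + (-1 + (-2*q)**2) = 2 + (-1 + 4*q**2) = 1 + 4*q**2)
(H(19) + 115)**2 = ((1 + 4*19**2) + 115)**2 = ((1 + 4*361) + 115)**2 = ((1 + 1444) + 115)**2 = (1445 + 115)**2 = 1560**2 = 2433600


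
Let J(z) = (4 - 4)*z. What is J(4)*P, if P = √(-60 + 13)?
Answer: 0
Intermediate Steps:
J(z) = 0 (J(z) = 0*z = 0)
P = I*√47 (P = √(-47) = I*√47 ≈ 6.8557*I)
J(4)*P = 0*(I*√47) = 0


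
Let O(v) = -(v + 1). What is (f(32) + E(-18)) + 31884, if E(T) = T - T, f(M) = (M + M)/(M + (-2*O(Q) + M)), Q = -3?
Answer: 478276/15 ≈ 31885.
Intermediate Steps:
O(v) = -1 - v (O(v) = -(1 + v) = -1 - v)
f(M) = 2*M/(-4 + 2*M) (f(M) = (M + M)/(M + (-2*(-1 - 1*(-3)) + M)) = (2*M)/(M + (-2*(-1 + 3) + M)) = (2*M)/(M + (-2*2 + M)) = (2*M)/(M + (-4 + M)) = (2*M)/(-4 + 2*M) = 2*M/(-4 + 2*M))
E(T) = 0
(f(32) + E(-18)) + 31884 = (32/(-2 + 32) + 0) + 31884 = (32/30 + 0) + 31884 = (32*(1/30) + 0) + 31884 = (16/15 + 0) + 31884 = 16/15 + 31884 = 478276/15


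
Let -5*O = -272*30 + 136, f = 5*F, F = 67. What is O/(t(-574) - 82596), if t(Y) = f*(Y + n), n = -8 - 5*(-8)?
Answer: -4012/660415 ≈ -0.0060750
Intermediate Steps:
f = 335 (f = 5*67 = 335)
n = 32 (n = -8 + 40 = 32)
t(Y) = 10720 + 335*Y (t(Y) = 335*(Y + 32) = 335*(32 + Y) = 10720 + 335*Y)
O = 8024/5 (O = -(-272*30 + 136)/5 = -(-8160 + 136)/5 = -1/5*(-8024) = 8024/5 ≈ 1604.8)
O/(t(-574) - 82596) = 8024/(5*((10720 + 335*(-574)) - 82596)) = 8024/(5*((10720 - 192290) - 82596)) = 8024/(5*(-181570 - 82596)) = (8024/5)/(-264166) = (8024/5)*(-1/264166) = -4012/660415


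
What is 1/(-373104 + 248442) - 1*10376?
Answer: -1293492913/124662 ≈ -10376.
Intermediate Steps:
1/(-373104 + 248442) - 1*10376 = 1/(-124662) - 10376 = -1/124662 - 10376 = -1293492913/124662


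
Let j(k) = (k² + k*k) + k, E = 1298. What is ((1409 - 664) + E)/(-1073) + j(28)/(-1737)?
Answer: -1753733/621267 ≈ -2.8228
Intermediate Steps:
j(k) = k + 2*k² (j(k) = (k² + k²) + k = 2*k² + k = k + 2*k²)
((1409 - 664) + E)/(-1073) + j(28)/(-1737) = ((1409 - 664) + 1298)/(-1073) + (28*(1 + 2*28))/(-1737) = (745 + 1298)*(-1/1073) + (28*(1 + 56))*(-1/1737) = 2043*(-1/1073) + (28*57)*(-1/1737) = -2043/1073 + 1596*(-1/1737) = -2043/1073 - 532/579 = -1753733/621267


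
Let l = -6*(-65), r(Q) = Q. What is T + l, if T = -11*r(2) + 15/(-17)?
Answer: 6241/17 ≈ 367.12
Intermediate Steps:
T = -389/17 (T = -11*2 + 15/(-17) = -22 + 15*(-1/17) = -22 - 15/17 = -389/17 ≈ -22.882)
l = 390
T + l = -389/17 + 390 = 6241/17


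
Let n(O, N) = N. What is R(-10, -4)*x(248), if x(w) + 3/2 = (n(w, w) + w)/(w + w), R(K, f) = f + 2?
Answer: 1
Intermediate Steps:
R(K, f) = 2 + f
x(w) = -1/2 (x(w) = -3/2 + (w + w)/(w + w) = -3/2 + (2*w)/((2*w)) = -3/2 + (2*w)*(1/(2*w)) = -3/2 + 1 = -1/2)
R(-10, -4)*x(248) = (2 - 4)*(-1/2) = -2*(-1/2) = 1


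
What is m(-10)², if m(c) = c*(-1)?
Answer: 100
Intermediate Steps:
m(c) = -c
m(-10)² = (-1*(-10))² = 10² = 100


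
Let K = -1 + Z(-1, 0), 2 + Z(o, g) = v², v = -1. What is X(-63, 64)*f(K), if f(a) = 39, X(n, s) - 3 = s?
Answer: 2613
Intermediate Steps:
Z(o, g) = -1 (Z(o, g) = -2 + (-1)² = -2 + 1 = -1)
X(n, s) = 3 + s
K = -2 (K = -1 - 1 = -2)
X(-63, 64)*f(K) = (3 + 64)*39 = 67*39 = 2613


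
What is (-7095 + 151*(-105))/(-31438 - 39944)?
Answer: 3825/11897 ≈ 0.32151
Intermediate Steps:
(-7095 + 151*(-105))/(-31438 - 39944) = (-7095 - 15855)/(-71382) = -22950*(-1/71382) = 3825/11897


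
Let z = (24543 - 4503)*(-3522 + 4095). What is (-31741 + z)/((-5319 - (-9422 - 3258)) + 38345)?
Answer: 11451179/45706 ≈ 250.54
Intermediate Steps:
z = 11482920 (z = 20040*573 = 11482920)
(-31741 + z)/((-5319 - (-9422 - 3258)) + 38345) = (-31741 + 11482920)/((-5319 - (-9422 - 3258)) + 38345) = 11451179/((-5319 - 1*(-12680)) + 38345) = 11451179/((-5319 + 12680) + 38345) = 11451179/(7361 + 38345) = 11451179/45706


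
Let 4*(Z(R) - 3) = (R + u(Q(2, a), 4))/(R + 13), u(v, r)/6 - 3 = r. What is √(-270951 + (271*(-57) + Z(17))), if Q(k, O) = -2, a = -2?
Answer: I*√1031020230/60 ≈ 535.16*I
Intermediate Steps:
u(v, r) = 18 + 6*r
Z(R) = 3 + (42 + R)/(4*(13 + R)) (Z(R) = 3 + ((R + (18 + 6*4))/(R + 13))/4 = 3 + ((R + (18 + 24))/(13 + R))/4 = 3 + ((R + 42)/(13 + R))/4 = 3 + ((42 + R)/(13 + R))/4 = 3 + (42 + R)/(4*(13 + R)))
√(-270951 + (271*(-57) + Z(17))) = √(-270951 + (271*(-57) + (198 + 13*17)/(4*(13 + 17)))) = √(-270951 + (-15447 + (¼)*(198 + 221)/30)) = √(-270951 + (-15447 + (¼)*(1/30)*419)) = √(-270951 + (-15447 + 419/120)) = √(-270951 - 1853221/120) = √(-34367341/120) = I*√1031020230/60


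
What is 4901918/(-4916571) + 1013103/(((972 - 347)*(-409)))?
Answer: -6234045618563/1256798461875 ≈ -4.9603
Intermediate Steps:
4901918/(-4916571) + 1013103/(((972 - 347)*(-409))) = 4901918*(-1/4916571) + 1013103/((625*(-409))) = -4901918/4916571 + 1013103/(-255625) = -4901918/4916571 + 1013103*(-1/255625) = -4901918/4916571 - 1013103/255625 = -6234045618563/1256798461875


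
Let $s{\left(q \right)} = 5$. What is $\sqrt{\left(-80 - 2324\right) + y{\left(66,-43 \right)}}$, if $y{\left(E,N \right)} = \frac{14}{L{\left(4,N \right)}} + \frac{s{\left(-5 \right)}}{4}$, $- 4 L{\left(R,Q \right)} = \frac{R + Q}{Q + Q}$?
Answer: $\frac{i \sqrt{15369627}}{78} \approx 50.262 i$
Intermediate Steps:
$L{\left(R,Q \right)} = - \frac{Q + R}{8 Q}$ ($L{\left(R,Q \right)} = - \frac{\left(R + Q\right) \frac{1}{Q + Q}}{4} = - \frac{\left(Q + R\right) \frac{1}{2 Q}}{4} = - \frac{\frac{1}{2} \frac{1}{Q} \left(Q + R\right)}{4} = - \frac{Q + R}{8 Q}$)
$y{\left(E,N \right)} = \frac{5}{4} + \frac{112 N}{-4 - N}$ ($y{\left(E,N \right)} = \frac{14}{\frac{1}{8} \frac{1}{N} \left(- N - 4\right)} + \frac{5}{4} = \frac{14}{\frac{1}{8} \frac{1}{N} \left(- N - 4\right)} + 5 \cdot \frac{1}{4} = \frac{14}{\frac{1}{8} \frac{1}{N} \left(-4 - N\right)} + \frac{5}{4} = 14 \frac{8 N}{-4 - N} + \frac{5}{4} = \frac{112 N}{-4 - N} + \frac{5}{4} = \frac{5}{4} + \frac{112 N}{-4 - N}$)
$\sqrt{\left(-80 - 2324\right) + y{\left(66,-43 \right)}} = \sqrt{\left(-80 - 2324\right) + \frac{20 - -19049}{4 \left(4 - 43\right)}} = \sqrt{-2404 + \frac{20 + 19049}{4 \left(-39\right)}} = \sqrt{-2404 + \frac{1}{4} \left(- \frac{1}{39}\right) 19069} = \sqrt{-2404 - \frac{19069}{156}} = \sqrt{- \frac{394093}{156}} = \frac{i \sqrt{15369627}}{78}$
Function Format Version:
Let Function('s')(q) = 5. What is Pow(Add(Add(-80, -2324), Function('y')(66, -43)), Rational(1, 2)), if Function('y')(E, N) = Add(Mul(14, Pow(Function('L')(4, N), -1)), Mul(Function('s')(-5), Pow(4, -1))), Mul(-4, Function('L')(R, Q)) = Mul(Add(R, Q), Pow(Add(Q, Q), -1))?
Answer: Mul(Rational(1, 78), I, Pow(15369627, Rational(1, 2))) ≈ Mul(50.262, I)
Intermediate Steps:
Function('L')(R, Q) = Mul(Rational(-1, 8), Pow(Q, -1), Add(Q, R)) (Function('L')(R, Q) = Mul(Rational(-1, 4), Mul(Add(R, Q), Pow(Add(Q, Q), -1))) = Mul(Rational(-1, 4), Mul(Add(Q, R), Pow(Mul(2, Q), -1))) = Mul(Rational(-1, 4), Mul(Add(Q, R), Mul(Rational(1, 2), Pow(Q, -1)))) = Mul(Rational(-1, 4), Mul(Rational(1, 2), Pow(Q, -1), Add(Q, R))) = Mul(Rational(-1, 8), Pow(Q, -1), Add(Q, R)))
Function('y')(E, N) = Add(Rational(5, 4), Mul(112, N, Pow(Add(-4, Mul(-1, N)), -1))) (Function('y')(E, N) = Add(Mul(14, Pow(Mul(Rational(1, 8), Pow(N, -1), Add(Mul(-1, N), Mul(-1, 4))), -1)), Mul(5, Pow(4, -1))) = Add(Mul(14, Pow(Mul(Rational(1, 8), Pow(N, -1), Add(Mul(-1, N), -4)), -1)), Mul(5, Rational(1, 4))) = Add(Mul(14, Pow(Mul(Rational(1, 8), Pow(N, -1), Add(-4, Mul(-1, N))), -1)), Rational(5, 4)) = Add(Mul(14, Mul(8, N, Pow(Add(-4, Mul(-1, N)), -1))), Rational(5, 4)) = Add(Mul(112, N, Pow(Add(-4, Mul(-1, N)), -1)), Rational(5, 4)) = Add(Rational(5, 4), Mul(112, N, Pow(Add(-4, Mul(-1, N)), -1))))
Pow(Add(Add(-80, -2324), Function('y')(66, -43)), Rational(1, 2)) = Pow(Add(Add(-80, -2324), Mul(Rational(1, 4), Pow(Add(4, -43), -1), Add(20, Mul(-443, -43)))), Rational(1, 2)) = Pow(Add(-2404, Mul(Rational(1, 4), Pow(-39, -1), Add(20, 19049))), Rational(1, 2)) = Pow(Add(-2404, Mul(Rational(1, 4), Rational(-1, 39), 19069)), Rational(1, 2)) = Pow(Add(-2404, Rational(-19069, 156)), Rational(1, 2)) = Pow(Rational(-394093, 156), Rational(1, 2)) = Mul(Rational(1, 78), I, Pow(15369627, Rational(1, 2)))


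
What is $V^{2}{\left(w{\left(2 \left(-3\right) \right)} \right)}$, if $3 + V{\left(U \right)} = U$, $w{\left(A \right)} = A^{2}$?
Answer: $1089$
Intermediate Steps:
$V{\left(U \right)} = -3 + U$
$V^{2}{\left(w{\left(2 \left(-3\right) \right)} \right)} = \left(-3 + \left(2 \left(-3\right)\right)^{2}\right)^{2} = \left(-3 + \left(-6\right)^{2}\right)^{2} = \left(-3 + 36\right)^{2} = 33^{2} = 1089$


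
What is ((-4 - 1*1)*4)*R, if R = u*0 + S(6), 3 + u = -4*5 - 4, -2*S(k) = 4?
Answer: 40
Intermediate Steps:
S(k) = -2 (S(k) = -½*4 = -2)
u = -27 (u = -3 + (-4*5 - 4) = -3 + (-20 - 4) = -3 - 24 = -27)
R = -2 (R = -27*0 - 2 = 0 - 2 = -2)
((-4 - 1*1)*4)*R = ((-4 - 1*1)*4)*(-2) = ((-4 - 1)*4)*(-2) = -5*4*(-2) = -20*(-2) = 40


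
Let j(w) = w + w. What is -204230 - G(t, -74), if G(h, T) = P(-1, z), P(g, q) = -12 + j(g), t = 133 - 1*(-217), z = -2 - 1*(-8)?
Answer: -204216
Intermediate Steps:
z = 6 (z = -2 + 8 = 6)
j(w) = 2*w
t = 350 (t = 133 + 217 = 350)
P(g, q) = -12 + 2*g
G(h, T) = -14 (G(h, T) = -12 + 2*(-1) = -12 - 2 = -14)
-204230 - G(t, -74) = -204230 - 1*(-14) = -204230 + 14 = -204216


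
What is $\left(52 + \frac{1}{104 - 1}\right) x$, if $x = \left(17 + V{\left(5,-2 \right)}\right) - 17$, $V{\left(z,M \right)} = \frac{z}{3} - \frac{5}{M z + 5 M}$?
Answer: $\frac{123211}{1236} \approx 99.685$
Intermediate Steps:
$V{\left(z,M \right)} = - \frac{5}{5 M + M z} + \frac{z}{3}$ ($V{\left(z,M \right)} = z \frac{1}{3} - \frac{5}{5 M + M z} = \frac{z}{3} - \frac{5}{5 M + M z} = - \frac{5}{5 M + M z} + \frac{z}{3}$)
$x = \frac{23}{12}$ ($x = \left(17 + \frac{-15 - 2 \cdot 5^{2} + 5 \left(-2\right) 5}{3 \left(-2\right) \left(5 + 5\right)}\right) - 17 = \left(17 + \frac{1}{3} \left(- \frac{1}{2}\right) \frac{1}{10} \left(-15 - 50 - 50\right)\right) - 17 = \left(17 + \frac{1}{3} \left(- \frac{1}{2}\right) \frac{1}{10} \left(-115\right)\right) - 17 = \left(17 + \frac{23}{12}\right) - 17 = \frac{227}{12} - 17 = \frac{23}{12} \approx 1.9167$)
$\left(52 + \frac{1}{104 - 1}\right) x = \left(52 + \frac{1}{104 - 1}\right) \frac{23}{12} = \left(52 + \frac{1}{103}\right) \frac{23}{12} = \frac{5357}{103} \cdot \frac{23}{12} = \frac{123211}{1236}$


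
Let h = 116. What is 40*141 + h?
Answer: 5756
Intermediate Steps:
40*141 + h = 40*141 + 116 = 5640 + 116 = 5756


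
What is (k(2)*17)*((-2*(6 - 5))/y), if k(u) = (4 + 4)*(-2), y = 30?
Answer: 272/15 ≈ 18.133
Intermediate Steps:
k(u) = -16 (k(u) = 8*(-2) = -16)
(k(2)*17)*((-2*(6 - 5))/y) = (-16*17)*(-2*(6 - 5)/30) = -272*(-2*1)/30 = -(-544)/30 = -272*(-1/15) = 272/15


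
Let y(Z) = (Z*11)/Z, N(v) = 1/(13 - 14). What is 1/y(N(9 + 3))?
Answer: 1/11 ≈ 0.090909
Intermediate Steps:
N(v) = -1 (N(v) = 1/(-1) = -1)
y(Z) = 11 (y(Z) = (11*Z)/Z = 11)
1/y(N(9 + 3)) = 1/11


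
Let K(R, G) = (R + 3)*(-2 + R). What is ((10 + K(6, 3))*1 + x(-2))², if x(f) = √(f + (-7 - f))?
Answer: (46 + I*√7)² ≈ 2109.0 + 243.41*I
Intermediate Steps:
K(R, G) = (-2 + R)*(3 + R) (K(R, G) = (3 + R)*(-2 + R) = (-2 + R)*(3 + R))
x(f) = I*√7 (x(f) = √(-7) = I*√7)
((10 + K(6, 3))*1 + x(-2))² = ((10 + (-6 + 6 + 6²))*1 + I*√7)² = ((10 + (-6 + 6 + 36))*1 + I*√7)² = ((10 + 36)*1 + I*√7)² = (46*1 + I*√7)² = (46 + I*√7)²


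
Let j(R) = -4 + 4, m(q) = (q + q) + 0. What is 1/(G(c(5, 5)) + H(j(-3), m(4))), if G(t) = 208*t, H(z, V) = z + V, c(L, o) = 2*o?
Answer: 1/2088 ≈ 0.00047893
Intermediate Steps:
m(q) = 2*q (m(q) = 2*q + 0 = 2*q)
j(R) = 0
H(z, V) = V + z
1/(G(c(5, 5)) + H(j(-3), m(4))) = 1/(208*(2*5) + (2*4 + 0)) = 1/(208*10 + (8 + 0)) = 1/(2080 + 8) = 1/2088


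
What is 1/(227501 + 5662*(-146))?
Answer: -1/599151 ≈ -1.6690e-6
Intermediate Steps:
1/(227501 + 5662*(-146)) = 1/(227501 - 826652) = 1/(-599151) = -1/599151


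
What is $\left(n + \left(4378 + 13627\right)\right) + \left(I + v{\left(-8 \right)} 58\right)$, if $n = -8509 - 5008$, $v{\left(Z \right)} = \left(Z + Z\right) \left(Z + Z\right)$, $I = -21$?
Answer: $19315$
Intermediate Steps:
$v{\left(Z \right)} = 4 Z^{2}$ ($v{\left(Z \right)} = 2 Z 2 Z = 4 Z^{2}$)
$n = -13517$ ($n = -8509 - 5008 = -13517$)
$\left(n + \left(4378 + 13627\right)\right) + \left(I + v{\left(-8 \right)} 58\right) = \left(-13517 + \left(4378 + 13627\right)\right) - \left(21 - 4 \left(-8\right)^{2} \cdot 58\right) = \left(-13517 + 18005\right) - \left(21 - 4 \cdot 64 \cdot 58\right) = 4488 + \left(-21 + 256 \cdot 58\right) = 4488 + \left(-21 + 14848\right) = 4488 + 14827 = 19315$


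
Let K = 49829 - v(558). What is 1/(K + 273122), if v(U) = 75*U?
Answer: 1/281101 ≈ 3.5574e-6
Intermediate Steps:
K = 7979 (K = 49829 - 75*558 = 49829 - 1*41850 = 49829 - 41850 = 7979)
1/(K + 273122) = 1/(7979 + 273122) = 1/281101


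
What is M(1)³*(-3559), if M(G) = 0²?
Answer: 0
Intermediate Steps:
M(G) = 0
M(1)³*(-3559) = 0³*(-3559) = 0*(-3559) = 0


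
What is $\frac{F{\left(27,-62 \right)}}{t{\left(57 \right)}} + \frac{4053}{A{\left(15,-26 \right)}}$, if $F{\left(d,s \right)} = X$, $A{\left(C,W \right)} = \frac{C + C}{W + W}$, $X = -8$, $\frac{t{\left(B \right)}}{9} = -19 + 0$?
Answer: $- \frac{6006506}{855} \approx -7025.2$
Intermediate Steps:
$t{\left(B \right)} = -171$ ($t{\left(B \right)} = 9 \left(-19 + 0\right) = 9 \left(-19\right) = -171$)
$A{\left(C,W \right)} = \frac{C}{W}$ ($A{\left(C,W \right)} = \frac{2 C}{2 W} = 2 C \frac{1}{2 W} = \frac{C}{W}$)
$F{\left(d,s \right)} = -8$
$\frac{F{\left(27,-62 \right)}}{t{\left(57 \right)}} + \frac{4053}{A{\left(15,-26 \right)}} = - \frac{8}{-171} + \frac{4053}{15 \frac{1}{-26}} = \left(-8\right) \left(- \frac{1}{171}\right) + \frac{4053}{15 \left(- \frac{1}{26}\right)} = \frac{8}{171} + \frac{4053}{- \frac{15}{26}} = \frac{8}{171} + 4053 \left(- \frac{26}{15}\right) = \frac{8}{171} - \frac{35126}{5} = - \frac{6006506}{855}$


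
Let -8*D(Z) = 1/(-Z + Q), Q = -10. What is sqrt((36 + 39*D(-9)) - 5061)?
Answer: I*sqrt(80322)/4 ≈ 70.853*I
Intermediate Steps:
D(Z) = -1/(8*(-10 - Z)) (D(Z) = -1/(8*(-Z - 10)) = -1/(8*(-10 - Z)))
sqrt((36 + 39*D(-9)) - 5061) = sqrt((36 + 39*(1/(8*(10 - 9)))) - 5061) = sqrt((36 + 39*((1/8)/1)) - 5061) = sqrt((36 + 39*((1/8)*1)) - 5061) = sqrt((36 + 39*(1/8)) - 5061) = sqrt((36 + 39/8) - 5061) = sqrt(327/8 - 5061) = sqrt(-40161/8) = I*sqrt(80322)/4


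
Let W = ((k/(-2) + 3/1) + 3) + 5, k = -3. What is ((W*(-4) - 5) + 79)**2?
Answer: 576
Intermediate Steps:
W = 25/2 (W = ((-3/(-2) + 3/1) + 3) + 5 = ((-3*(-1/2) + 3*1) + 3) + 5 = ((3/2 + 3) + 3) + 5 = (9/2 + 3) + 5 = 15/2 + 5 = 25/2 ≈ 12.500)
((W*(-4) - 5) + 79)**2 = (((25/2)*(-4) - 5) + 79)**2 = ((-50 - 5) + 79)**2 = (-55 + 79)**2 = 24**2 = 576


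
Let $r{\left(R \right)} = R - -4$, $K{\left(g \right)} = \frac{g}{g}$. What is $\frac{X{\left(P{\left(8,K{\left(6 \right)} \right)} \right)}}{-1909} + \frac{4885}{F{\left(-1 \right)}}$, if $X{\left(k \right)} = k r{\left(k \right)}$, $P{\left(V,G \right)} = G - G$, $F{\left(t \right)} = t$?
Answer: $-4885$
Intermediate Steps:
$K{\left(g \right)} = 1$
$r{\left(R \right)} = 4 + R$ ($r{\left(R \right)} = R + 4 = 4 + R$)
$P{\left(V,G \right)} = 0$
$X{\left(k \right)} = k \left(4 + k\right)$
$\frac{X{\left(P{\left(8,K{\left(6 \right)} \right)} \right)}}{-1909} + \frac{4885}{F{\left(-1 \right)}} = \frac{0 \left(4 + 0\right)}{-1909} + \frac{4885}{-1} = 0 \cdot 4 \left(- \frac{1}{1909}\right) + 4885 \left(-1\right) = 0 \left(- \frac{1}{1909}\right) - 4885 = 0 - 4885 = -4885$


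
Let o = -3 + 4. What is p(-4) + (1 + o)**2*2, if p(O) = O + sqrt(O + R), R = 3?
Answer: 4 + I ≈ 4.0 + 1.0*I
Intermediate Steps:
o = 1
p(O) = O + sqrt(3 + O) (p(O) = O + sqrt(O + 3) = O + sqrt(3 + O))
p(-4) + (1 + o)**2*2 = (-4 + sqrt(3 - 4)) + (1 + 1)**2*2 = (-4 + sqrt(-1)) + 2**2*2 = (-4 + I) + 4*2 = (-4 + I) + 8 = 4 + I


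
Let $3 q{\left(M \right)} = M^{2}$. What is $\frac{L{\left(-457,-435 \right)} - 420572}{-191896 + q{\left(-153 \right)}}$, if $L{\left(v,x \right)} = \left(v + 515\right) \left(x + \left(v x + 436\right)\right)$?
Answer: $- \frac{11109596}{184093} \approx -60.348$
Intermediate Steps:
$q{\left(M \right)} = \frac{M^{2}}{3}$
$L{\left(v,x \right)} = \left(515 + v\right) \left(436 + x + v x\right)$ ($L{\left(v,x \right)} = \left(515 + v\right) \left(x + \left(436 + v x\right)\right) = \left(515 + v\right) \left(436 + x + v x\right)$)
$\frac{L{\left(-457,-435 \right)} - 420572}{-191896 + q{\left(-153 \right)}} = \frac{\left(224540 + 436 \left(-457\right) + 515 \left(-435\right) - 435 \left(-457\right)^{2} + 516 \left(-457\right) \left(-435\right)\right) - 420572}{-191896 + \frac{\left(-153\right)^{2}}{3}} = \frac{\left(224540 - 199252 - 224025 - 90849315 + 102578220\right) - 420572}{-191896 + \frac{1}{3} \cdot 23409} = \frac{\left(224540 - 199252 - 224025 - 90849315 + 102578220\right) - 420572}{-191896 + 7803} = \frac{11530168 - 420572}{-184093} = 11109596 \left(- \frac{1}{184093}\right) = - \frac{11109596}{184093}$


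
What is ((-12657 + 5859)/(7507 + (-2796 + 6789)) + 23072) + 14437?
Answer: 215673351/5750 ≈ 37508.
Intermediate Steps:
((-12657 + 5859)/(7507 + (-2796 + 6789)) + 23072) + 14437 = (-6798/(7507 + 3993) + 23072) + 14437 = (-6798/11500 + 23072) + 14437 = (-6798*1/11500 + 23072) + 14437 = (-3399/5750 + 23072) + 14437 = 132660601/5750 + 14437 = 215673351/5750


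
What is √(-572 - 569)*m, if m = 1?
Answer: I*√1141 ≈ 33.779*I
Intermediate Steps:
√(-572 - 569)*m = √(-572 - 569)*1 = √(-1141)*1 = (I*√1141)*1 = I*√1141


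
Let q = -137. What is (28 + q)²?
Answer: 11881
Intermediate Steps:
(28 + q)² = (28 - 137)² = (-109)² = 11881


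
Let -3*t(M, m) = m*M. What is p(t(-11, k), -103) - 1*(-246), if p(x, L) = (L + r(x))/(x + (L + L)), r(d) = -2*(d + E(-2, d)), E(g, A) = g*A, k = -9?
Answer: 58963/239 ≈ 246.71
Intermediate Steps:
E(g, A) = A*g
t(M, m) = -M*m/3 (t(M, m) = -m*M/3 = -M*m/3)
r(d) = 2*d (r(d) = -2*(d + d*(-2)) = -2*(d - 2*d) = -(-2)*d = 2*d)
p(x, L) = (L + 2*x)/(x + 2*L) (p(x, L) = (L + 2*x)/(x + (L + L)) = (L + 2*x)/(x + 2*L))
p(t(-11, k), -103) - 1*(-246) = (-103 + 2*(-⅓*(-11)*(-9)))/(-⅓*(-11)*(-9) + 2*(-103)) - 1*(-246) = (-103 + 2*(-33))/(-33 - 206) + 246 = (-103 - 66)/(-239) + 246 = -1/239*(-169) + 246 = 169/239 + 246 = 58963/239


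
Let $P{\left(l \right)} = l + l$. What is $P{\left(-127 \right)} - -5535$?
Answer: $5281$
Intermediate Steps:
$P{\left(l \right)} = 2 l$
$P{\left(-127 \right)} - -5535 = 2 \left(-127\right) - -5535 = -254 + 5535 = 5281$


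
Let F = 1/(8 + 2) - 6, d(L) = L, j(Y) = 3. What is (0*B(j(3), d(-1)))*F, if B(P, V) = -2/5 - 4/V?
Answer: 0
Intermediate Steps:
B(P, V) = -⅖ - 4/V (B(P, V) = -2*⅕ - 4/V = -⅖ - 4/V)
F = -59/10 (F = 1/10 - 6 = ⅒ - 6 = -59/10 ≈ -5.9000)
(0*B(j(3), d(-1)))*F = (0*(-⅖ - 4/(-1)))*(-59/10) = (0*(-⅖ - 4*(-1)))*(-59/10) = (0*(-⅖ + 4))*(-59/10) = (0*(18/5))*(-59/10) = 0*(-59/10) = 0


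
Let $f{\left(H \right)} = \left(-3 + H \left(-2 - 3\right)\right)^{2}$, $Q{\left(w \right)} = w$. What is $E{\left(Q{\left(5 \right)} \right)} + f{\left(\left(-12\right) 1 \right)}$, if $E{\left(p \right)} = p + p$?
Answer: $3259$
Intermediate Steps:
$E{\left(p \right)} = 2 p$
$f{\left(H \right)} = \left(-3 - 5 H\right)^{2}$ ($f{\left(H \right)} = \left(-3 + H \left(-5\right)\right)^{2} = \left(-3 - 5 H\right)^{2}$)
$E{\left(Q{\left(5 \right)} \right)} + f{\left(\left(-12\right) 1 \right)} = 2 \cdot 5 + \left(3 + 5 \left(\left(-12\right) 1\right)\right)^{2} = 10 + \left(3 + 5 \left(-12\right)\right)^{2} = 10 + \left(3 - 60\right)^{2} = 10 + \left(-57\right)^{2} = 10 + 3249 = 3259$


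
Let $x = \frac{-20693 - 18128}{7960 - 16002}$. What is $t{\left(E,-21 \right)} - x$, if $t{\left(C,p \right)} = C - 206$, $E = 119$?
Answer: $- \frac{738475}{8042} \approx -91.827$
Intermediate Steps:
$t{\left(C,p \right)} = -206 + C$
$x = \frac{38821}{8042}$ ($x = - \frac{38821}{-8042} = \left(-38821\right) \left(- \frac{1}{8042}\right) = \frac{38821}{8042} \approx 4.8273$)
$t{\left(E,-21 \right)} - x = \left(-206 + 119\right) - \frac{38821}{8042} = -87 - \frac{38821}{8042} = - \frac{738475}{8042}$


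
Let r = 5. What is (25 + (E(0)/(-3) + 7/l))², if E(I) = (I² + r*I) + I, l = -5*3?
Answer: 135424/225 ≈ 601.88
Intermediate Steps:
l = -15
E(I) = I² + 6*I (E(I) = (I² + 5*I) + I = I² + 6*I)
(25 + (E(0)/(-3) + 7/l))² = (25 + ((0*(6 + 0))/(-3) + 7/(-15)))² = (25 + ((0*6)*(-⅓) + 7*(-1/15)))² = (25 + (0*(-⅓) - 7/15))² = (25 + (0 - 7/15))² = (25 - 7/15)² = (368/15)² = 135424/225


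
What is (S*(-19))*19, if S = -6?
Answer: 2166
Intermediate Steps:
(S*(-19))*19 = -6*(-19)*19 = 114*19 = 2166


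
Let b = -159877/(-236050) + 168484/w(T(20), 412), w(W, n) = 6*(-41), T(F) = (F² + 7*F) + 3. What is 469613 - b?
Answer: 13654679943179/29034150 ≈ 4.7030e+5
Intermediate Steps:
T(F) = 3 + F² + 7*F
w(W, n) = -246
b = -19865659229/29034150 (b = -159877/(-236050) + 168484/(-246) = -159877*(-1/236050) + 168484*(-1/246) = 159877/236050 - 84242/123 = -19865659229/29034150 ≈ -684.22)
469613 - b = 469613 - 1*(-19865659229/29034150) = 469613 + 19865659229/29034150 = 13654679943179/29034150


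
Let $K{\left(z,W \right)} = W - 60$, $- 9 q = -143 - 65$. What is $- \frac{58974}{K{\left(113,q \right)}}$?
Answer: $\frac{265383}{166} \approx 1598.7$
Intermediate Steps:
$q = \frac{208}{9}$ ($q = - \frac{-143 - 65}{9} = \left(- \frac{1}{9}\right) \left(-208\right) = \frac{208}{9} \approx 23.111$)
$K{\left(z,W \right)} = -60 + W$ ($K{\left(z,W \right)} = W - 60 = -60 + W$)
$- \frac{58974}{K{\left(113,q \right)}} = - \frac{58974}{-60 + \frac{208}{9}} = - \frac{58974}{- \frac{332}{9}} = \left(-58974\right) \left(- \frac{9}{332}\right) = \frac{265383}{166}$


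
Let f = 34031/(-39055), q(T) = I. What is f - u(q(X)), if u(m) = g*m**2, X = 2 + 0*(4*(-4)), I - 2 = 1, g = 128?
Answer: -45025391/39055 ≈ -1152.9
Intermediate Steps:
I = 3 (I = 2 + 1 = 3)
X = 2 (X = 2 + 0*(-16) = 2 + 0 = 2)
q(T) = 3
u(m) = 128*m**2
f = -34031/39055 (f = 34031*(-1/39055) = -34031/39055 ≈ -0.87136)
f - u(q(X)) = -34031/39055 - 128*3**2 = -34031/39055 - 128*9 = -34031/39055 - 1*1152 = -34031/39055 - 1152 = -45025391/39055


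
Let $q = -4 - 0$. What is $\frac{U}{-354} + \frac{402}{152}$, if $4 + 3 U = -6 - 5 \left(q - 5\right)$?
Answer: $\frac{105401}{40356} \approx 2.6118$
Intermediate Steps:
$q = -4$ ($q = -4 + 0 = -4$)
$U = \frac{35}{3}$ ($U = - \frac{4}{3} + \frac{-6 - 5 \left(-4 - 5\right)}{3} = - \frac{4}{3} + \frac{-6 - -45}{3} = - \frac{4}{3} + \frac{-6 + 45}{3} = - \frac{4}{3} + \frac{1}{3} \cdot 39 = - \frac{4}{3} + 13 = \frac{35}{3} \approx 11.667$)
$\frac{U}{-354} + \frac{402}{152} = \frac{35}{3 \left(-354\right)} + \frac{402}{152} = \frac{35}{3} \left(- \frac{1}{354}\right) + 402 \cdot \frac{1}{152} = - \frac{35}{1062} + \frac{201}{76} = \frac{105401}{40356}$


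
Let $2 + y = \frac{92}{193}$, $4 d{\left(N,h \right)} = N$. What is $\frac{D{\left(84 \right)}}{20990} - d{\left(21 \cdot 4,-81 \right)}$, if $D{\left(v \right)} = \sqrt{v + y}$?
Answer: $-21 + \frac{\sqrt{3072174}}{4051070} \approx -21.0$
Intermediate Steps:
$d{\left(N,h \right)} = \frac{N}{4}$
$y = - \frac{294}{193}$ ($y = -2 + \frac{92}{193} = - \frac{294}{193} \approx -1.5233$)
$D{\left(v \right)} = \sqrt{- \frac{294}{193} + v}$ ($D{\left(v \right)} = \sqrt{v - \frac{294}{193}} = \sqrt{- \frac{294}{193} + v}$)
$\frac{D{\left(84 \right)}}{20990} - d{\left(21 \cdot 4,-81 \right)} = \frac{\frac{1}{193} \sqrt{-56742 + 37249 \cdot 84}}{20990} - \frac{21 \cdot 4}{4} = \frac{\sqrt{-56742 + 3128916}}{193} \cdot \frac{1}{20990} - \frac{1}{4} \cdot 84 = \frac{\sqrt{3072174}}{193} \cdot \frac{1}{20990} - 21 = \frac{\sqrt{3072174}}{4051070} - 21 = -21 + \frac{\sqrt{3072174}}{4051070}$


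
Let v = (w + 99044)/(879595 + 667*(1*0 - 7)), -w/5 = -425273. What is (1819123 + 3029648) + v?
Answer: 1414106013785/291642 ≈ 4.8488e+6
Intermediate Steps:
w = 2126365 (w = -5*(-425273) = 2126365)
v = 741803/291642 (v = (2126365 + 99044)/(879595 + 667*(1*0 - 7)) = 2225409/(879595 + 667*(0 - 7)) = 2225409/(879595 + 667*(-7)) = 2225409/(879595 - 4669) = 2225409/874926 = 2225409*(1/874926) = 741803/291642 ≈ 2.5435)
(1819123 + 3029648) + v = (1819123 + 3029648) + 741803/291642 = 4848771 + 741803/291642 = 1414106013785/291642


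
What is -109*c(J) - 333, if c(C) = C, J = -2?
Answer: -115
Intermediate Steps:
-109*c(J) - 333 = -109*(-2) - 333 = 218 - 333 = -115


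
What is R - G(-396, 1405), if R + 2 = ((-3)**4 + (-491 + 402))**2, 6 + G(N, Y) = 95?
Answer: -27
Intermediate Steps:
G(N, Y) = 89 (G(N, Y) = -6 + 95 = 89)
R = 62 (R = -2 + ((-3)**4 + (-491 + 402))**2 = -2 + (81 - 89)**2 = -2 + (-8)**2 = -2 + 64 = 62)
R - G(-396, 1405) = 62 - 1*89 = 62 - 89 = -27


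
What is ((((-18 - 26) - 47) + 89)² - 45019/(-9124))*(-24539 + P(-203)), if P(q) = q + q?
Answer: -2033391675/9124 ≈ -2.2286e+5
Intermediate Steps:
P(q) = 2*q
((((-18 - 26) - 47) + 89)² - 45019/(-9124))*(-24539 + P(-203)) = ((((-18 - 26) - 47) + 89)² - 45019/(-9124))*(-24539 + 2*(-203)) = (((-44 - 47) + 89)² - 45019*(-1/9124))*(-24539 - 406) = ((-91 + 89)² + 45019/9124)*(-24945) = ((-2)² + 45019/9124)*(-24945) = (4 + 45019/9124)*(-24945) = (81515/9124)*(-24945) = -2033391675/9124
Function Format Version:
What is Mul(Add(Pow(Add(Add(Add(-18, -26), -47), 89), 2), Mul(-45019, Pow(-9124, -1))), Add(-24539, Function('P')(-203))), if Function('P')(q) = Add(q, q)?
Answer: Rational(-2033391675, 9124) ≈ -2.2286e+5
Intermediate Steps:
Function('P')(q) = Mul(2, q)
Mul(Add(Pow(Add(Add(Add(-18, -26), -47), 89), 2), Mul(-45019, Pow(-9124, -1))), Add(-24539, Function('P')(-203))) = Mul(Add(Pow(Add(Add(Add(-18, -26), -47), 89), 2), Mul(-45019, Pow(-9124, -1))), Add(-24539, Mul(2, -203))) = Mul(Add(Pow(Add(Add(-44, -47), 89), 2), Mul(-45019, Rational(-1, 9124))), Add(-24539, -406)) = Mul(Add(Pow(Add(-91, 89), 2), Rational(45019, 9124)), -24945) = Mul(Add(Pow(-2, 2), Rational(45019, 9124)), -24945) = Mul(Add(4, Rational(45019, 9124)), -24945) = Mul(Rational(81515, 9124), -24945) = Rational(-2033391675, 9124)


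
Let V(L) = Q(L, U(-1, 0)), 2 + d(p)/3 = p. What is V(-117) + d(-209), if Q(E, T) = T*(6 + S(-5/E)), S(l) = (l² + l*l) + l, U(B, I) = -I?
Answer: -633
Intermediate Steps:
d(p) = -6 + 3*p
S(l) = l + 2*l² (S(l) = (l² + l²) + l = 2*l² + l = l + 2*l²)
Q(E, T) = T*(6 - 5*(1 - 10/E)/E) (Q(E, T) = T*(6 + (-5/E)*(1 + 2*(-5/E))) = T*(6 + (-5/E)*(1 - 10/E)) = T*(6 - 5*(1 - 10/E)/E))
V(L) = 0 (V(L) = (-1*0)*(50 - 5*L + 6*L²)/L² = 0*(50 - 5*L + 6*L²)/L² = 0)
V(-117) + d(-209) = 0 + (-6 + 3*(-209)) = 0 + (-6 - 627) = 0 - 633 = -633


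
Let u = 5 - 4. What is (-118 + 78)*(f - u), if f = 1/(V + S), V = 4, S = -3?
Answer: 0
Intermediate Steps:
u = 1
f = 1 (f = 1/(4 - 3) = 1/1 = 1)
(-118 + 78)*(f - u) = (-118 + 78)*(1 - 1*1) = -40*(1 - 1) = -40*0 = 0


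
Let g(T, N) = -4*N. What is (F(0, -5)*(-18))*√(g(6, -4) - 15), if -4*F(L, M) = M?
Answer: -45/2 ≈ -22.500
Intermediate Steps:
F(L, M) = -M/4
(F(0, -5)*(-18))*√(g(6, -4) - 15) = (-¼*(-5)*(-18))*√(-4*(-4) - 15) = ((5/4)*(-18))*√(16 - 15) = -45*√1/2 = -45/2*1 = -45/2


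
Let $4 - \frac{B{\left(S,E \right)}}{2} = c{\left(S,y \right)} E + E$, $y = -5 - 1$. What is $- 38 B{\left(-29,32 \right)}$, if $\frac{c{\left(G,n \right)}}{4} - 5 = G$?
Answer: $-231344$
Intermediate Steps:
$y = -6$ ($y = -5 - 1 = -6$)
$c{\left(G,n \right)} = 20 + 4 G$
$B{\left(S,E \right)} = 8 - 2 E - 2 E \left(20 + 4 S\right)$ ($B{\left(S,E \right)} = 8 - 2 \left(\left(20 + 4 S\right) E + E\right) = 8 - 2 \left(E \left(20 + 4 S\right) + E\right) = 8 - 2 \left(E + E \left(20 + 4 S\right)\right) = 8 - \left(2 E + 2 E \left(20 + 4 S\right)\right) = 8 - 2 E - 2 E \left(20 + 4 S\right)$)
$- 38 B{\left(-29,32 \right)} = - 38 \left(8 - 1344 - 256 \left(-29\right)\right) = - 38 \left(8 - 1344 + 7424\right) = \left(-38\right) 6088 = -231344$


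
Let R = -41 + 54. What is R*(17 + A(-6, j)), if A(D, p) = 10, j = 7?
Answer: 351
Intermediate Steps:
R = 13
R*(17 + A(-6, j)) = 13*(17 + 10) = 13*27 = 351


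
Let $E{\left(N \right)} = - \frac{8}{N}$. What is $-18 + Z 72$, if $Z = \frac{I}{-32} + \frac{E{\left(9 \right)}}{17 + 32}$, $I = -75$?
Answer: $\frac{29291}{196} \approx 149.44$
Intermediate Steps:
$Z = \frac{32819}{14112}$ ($Z = - \frac{75}{-32} + \frac{\left(-8\right) \frac{1}{9}}{17 + 32} = \left(-75\right) \left(- \frac{1}{32}\right) + \frac{\left(-8\right) \frac{1}{9}}{49} = \frac{75}{32} - \frac{8}{441} = \frac{32819}{14112} \approx 2.3256$)
$-18 + Z 72 = -18 + \frac{32819}{14112} \cdot 72 = -18 + \frac{32819}{196} = \frac{29291}{196}$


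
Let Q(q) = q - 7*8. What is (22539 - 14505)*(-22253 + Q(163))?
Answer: -177920964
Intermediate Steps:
Q(q) = -56 + q (Q(q) = q - 56 = -56 + q)
(22539 - 14505)*(-22253 + Q(163)) = (22539 - 14505)*(-22253 + (-56 + 163)) = 8034*(-22253 + 107) = 8034*(-22146) = -177920964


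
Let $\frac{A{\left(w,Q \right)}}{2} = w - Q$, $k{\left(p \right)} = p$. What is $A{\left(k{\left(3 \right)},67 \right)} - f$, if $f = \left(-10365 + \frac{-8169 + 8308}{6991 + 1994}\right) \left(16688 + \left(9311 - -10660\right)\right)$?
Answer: $\frac{3414029011294}{8985} \approx 3.7997 \cdot 10^{8}$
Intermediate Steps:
$f = - \frac{3414030161374}{8985}$ ($f = \left(-10365 + \frac{139}{8985}\right) \left(16688 + \left(9311 + 10660\right)\right) = \left(-10365 + 139 \cdot \frac{1}{8985}\right) \left(16688 + 19971\right) = \left(-10365 + \frac{139}{8985}\right) 36659 = \left(- \frac{93129386}{8985}\right) 36659 = - \frac{3414030161374}{8985} \approx -3.7997 \cdot 10^{8}$)
$A{\left(w,Q \right)} = - 2 Q + 2 w$ ($A{\left(w,Q \right)} = 2 \left(w - Q\right) = - 2 Q + 2 w$)
$A{\left(k{\left(3 \right)},67 \right)} - f = \left(\left(-2\right) 67 + 2 \cdot 3\right) - - \frac{3414030161374}{8985} = \left(-134 + 6\right) + \frac{3414030161374}{8985} = -128 + \frac{3414030161374}{8985} = \frac{3414029011294}{8985}$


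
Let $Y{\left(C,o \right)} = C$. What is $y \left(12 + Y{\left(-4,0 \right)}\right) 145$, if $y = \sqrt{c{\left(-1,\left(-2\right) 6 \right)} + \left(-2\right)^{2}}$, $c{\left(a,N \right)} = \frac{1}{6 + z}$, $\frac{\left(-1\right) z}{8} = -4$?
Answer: $\frac{1740 \sqrt{646}}{19} \approx 2327.6$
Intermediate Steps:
$z = 32$ ($z = \left(-8\right) \left(-4\right) = 32$)
$c{\left(a,N \right)} = \frac{1}{38}$ ($c{\left(a,N \right)} = \frac{1}{6 + 32} = \frac{1}{38}$)
$y = \frac{3 \sqrt{646}}{38}$ ($y = \sqrt{\frac{1}{38} + \left(-2\right)^{2}} = \sqrt{\frac{1}{38} + 4} = \sqrt{\frac{153}{38}} = \frac{3 \sqrt{646}}{38} \approx 2.0066$)
$y \left(12 + Y{\left(-4,0 \right)}\right) 145 = \frac{3 \sqrt{646}}{38} \left(12 - 4\right) 145 = \frac{3 \sqrt{646}}{38} \cdot 8 \cdot 145 = \frac{12 \sqrt{646}}{19} \cdot 145 = \frac{1740 \sqrt{646}}{19}$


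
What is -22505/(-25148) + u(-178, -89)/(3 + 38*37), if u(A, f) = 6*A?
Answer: 4851481/35433532 ≈ 0.13692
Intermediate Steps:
-22505/(-25148) + u(-178, -89)/(3 + 38*37) = -22505/(-25148) + (6*(-178))/(3 + 38*37) = -22505*(-1/25148) - 1068/(3 + 1406) = 22505/25148 - 1068/1409 = 4851481/35433532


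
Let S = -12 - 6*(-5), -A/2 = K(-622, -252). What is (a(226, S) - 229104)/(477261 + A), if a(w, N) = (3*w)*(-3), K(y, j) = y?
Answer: -231138/478505 ≈ -0.48304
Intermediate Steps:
A = 1244 (A = -2*(-622) = 1244)
S = 18 (S = -12 + 30 = 18)
a(w, N) = -9*w
(a(226, S) - 229104)/(477261 + A) = (-9*226 - 229104)/(477261 + 1244) = (-2034 - 229104)/478505 = -231138*1/478505 = -231138/478505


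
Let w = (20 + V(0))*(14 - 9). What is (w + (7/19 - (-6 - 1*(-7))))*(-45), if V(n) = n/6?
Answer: -84960/19 ≈ -4471.6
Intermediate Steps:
V(n) = n/6 (V(n) = n*(⅙) = n/6)
w = 100 (w = (20 + (⅙)*0)*(14 - 9) = (20 + 0)*5 = 20*5 = 100)
(w + (7/19 - (-6 - 1*(-7))))*(-45) = (100 + (7/19 - (-6 - 1*(-7))))*(-45) = (100 + (7*(1/19) - (-6 + 7)))*(-45) = (100 + (7/19 - 1*1))*(-45) = (100 + (7/19 - 1))*(-45) = (100 - 12/19)*(-45) = (1888/19)*(-45) = -84960/19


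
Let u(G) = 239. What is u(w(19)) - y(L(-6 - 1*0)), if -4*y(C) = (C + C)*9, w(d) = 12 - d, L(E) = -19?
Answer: 307/2 ≈ 153.50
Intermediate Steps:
y(C) = -9*C/2 (y(C) = -(C + C)*9/4 = -2*C*9/4 = -9*C/2)
u(w(19)) - y(L(-6 - 1*0)) = 239 - (-9)*(-19)/2 = 239 - 1*171/2 = 239 - 171/2 = 307/2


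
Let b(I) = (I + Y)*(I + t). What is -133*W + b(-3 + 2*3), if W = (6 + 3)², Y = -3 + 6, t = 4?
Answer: -10731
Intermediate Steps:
Y = 3
b(I) = (3 + I)*(4 + I) (b(I) = (I + 3)*(I + 4) = (3 + I)*(4 + I))
W = 81 (W = 9² = 81)
-133*W + b(-3 + 2*3) = -133*81 + (12 + (-3 + 2*3)² + 7*(-3 + 2*3)) = -10773 + (12 + (-3 + 6)² + 7*(-3 + 6)) = -10773 + (12 + 3² + 7*3) = -10773 + (12 + 9 + 21) = -10773 + 42 = -10731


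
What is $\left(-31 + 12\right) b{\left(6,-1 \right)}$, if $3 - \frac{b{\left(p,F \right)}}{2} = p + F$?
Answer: $76$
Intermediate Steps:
$b{\left(p,F \right)} = 6 - 2 F - 2 p$ ($b{\left(p,F \right)} = 6 - 2 \left(p + F\right) = 6 - 2 \left(F + p\right) = 6 - \left(2 F + 2 p\right) = 6 - 2 F - 2 p$)
$\left(-31 + 12\right) b{\left(6,-1 \right)} = \left(-31 + 12\right) \left(6 - -2 - 12\right) = - 19 \left(6 + 2 - 12\right) = \left(-19\right) \left(-4\right) = 76$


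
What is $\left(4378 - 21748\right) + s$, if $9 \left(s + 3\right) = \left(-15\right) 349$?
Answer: $- \frac{53864}{3} \approx -17955.0$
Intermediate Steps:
$s = - \frac{1754}{3}$ ($s = -3 + \frac{\left(-15\right) 349}{9} = -3 + \frac{1}{9} \left(-5235\right) = -3 - \frac{1745}{3} = - \frac{1754}{3} \approx -584.67$)
$\left(4378 - 21748\right) + s = \left(4378 - 21748\right) - \frac{1754}{3} = -17370 - \frac{1754}{3} = - \frac{53864}{3}$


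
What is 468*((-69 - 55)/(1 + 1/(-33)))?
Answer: -119691/2 ≈ -59846.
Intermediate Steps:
468*((-69 - 55)/(1 + 1/(-33))) = 468*(-124/(1 - 1/33)) = 468*(-124/32/33) = 468*(-124*33/32) = 468*(-1023/8) = -119691/2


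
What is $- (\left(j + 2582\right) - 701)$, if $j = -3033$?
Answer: $1152$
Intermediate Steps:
$- (\left(j + 2582\right) - 701) = - (\left(-3033 + 2582\right) - 701) = - (-451 - 701) = \left(-1\right) \left(-1152\right) = 1152$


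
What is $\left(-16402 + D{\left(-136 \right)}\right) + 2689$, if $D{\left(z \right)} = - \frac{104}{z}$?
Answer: $- \frac{233108}{17} \approx -13712.0$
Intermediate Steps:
$\left(-16402 + D{\left(-136 \right)}\right) + 2689 = \left(-16402 - \frac{104}{-136}\right) + 2689 = \left(-16402 - - \frac{13}{17}\right) + 2689 = \left(-16402 + \frac{13}{17}\right) + 2689 = - \frac{278821}{17} + 2689 = - \frac{233108}{17}$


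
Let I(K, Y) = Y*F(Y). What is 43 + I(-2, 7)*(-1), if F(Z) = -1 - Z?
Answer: 99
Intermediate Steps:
I(K, Y) = Y*(-1 - Y)
43 + I(-2, 7)*(-1) = 43 - 1*7*(1 + 7)*(-1) = 43 - 1*7*8*(-1) = 43 - 56*(-1) = 43 + 56 = 99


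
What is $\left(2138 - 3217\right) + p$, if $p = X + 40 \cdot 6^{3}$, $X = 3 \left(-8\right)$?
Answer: $7537$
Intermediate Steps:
$X = -24$
$p = 8616$ ($p = -24 + 40 \cdot 6^{3} = -24 + 40 \cdot 216 = -24 + 8640 = 8616$)
$\left(2138 - 3217\right) + p = \left(2138 - 3217\right) + 8616 = -1079 + 8616 = 7537$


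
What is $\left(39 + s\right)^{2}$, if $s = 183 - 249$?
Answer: $729$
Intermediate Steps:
$s = -66$
$\left(39 + s\right)^{2} = \left(39 - 66\right)^{2} = \left(-27\right)^{2} = 729$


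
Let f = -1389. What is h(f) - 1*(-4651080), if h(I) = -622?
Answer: 4650458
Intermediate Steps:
h(f) - 1*(-4651080) = -622 - 1*(-4651080) = -622 + 4651080 = 4650458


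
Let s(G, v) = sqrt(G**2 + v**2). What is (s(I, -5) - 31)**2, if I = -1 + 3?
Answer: (31 - sqrt(29))**2 ≈ 656.12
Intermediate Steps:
I = 2
(s(I, -5) - 31)**2 = (sqrt(2**2 + (-5)**2) - 31)**2 = (sqrt(4 + 25) - 31)**2 = (sqrt(29) - 31)**2 = (-31 + sqrt(29))**2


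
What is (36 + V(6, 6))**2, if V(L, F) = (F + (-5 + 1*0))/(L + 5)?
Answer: 157609/121 ≈ 1302.6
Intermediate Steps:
V(L, F) = (-5 + F)/(5 + L) (V(L, F) = (F + (-5 + 0))/(5 + L) = (F - 5)/(5 + L) = (-5 + F)/(5 + L))
(36 + V(6, 6))**2 = (36 + (-5 + 6)/(5 + 6))**2 = (36 + 1/11)**2 = (397/11)**2 = 157609/121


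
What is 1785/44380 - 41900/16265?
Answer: -10459937/4124804 ≈ -2.5359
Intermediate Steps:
1785/44380 - 41900/16265 = 1785*(1/44380) - 41900*1/16265 = 51/1268 - 8380/3253 = -10459937/4124804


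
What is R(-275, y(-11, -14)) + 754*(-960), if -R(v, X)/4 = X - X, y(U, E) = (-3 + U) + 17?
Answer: -723840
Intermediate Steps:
y(U, E) = 14 + U
R(v, X) = 0 (R(v, X) = -4*(X - X) = -4*0 = 0)
R(-275, y(-11, -14)) + 754*(-960) = 0 + 754*(-960) = 0 - 723840 = -723840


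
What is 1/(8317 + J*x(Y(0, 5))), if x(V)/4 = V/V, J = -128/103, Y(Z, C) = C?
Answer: 103/856139 ≈ 0.00012031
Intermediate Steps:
J = -128/103 (J = -128*1/103 = -128/103 ≈ -1.2427)
x(V) = 4 (x(V) = 4*(V/V) = 4*1 = 4)
1/(8317 + J*x(Y(0, 5))) = 1/(8317 - 128/103*4) = 1/(8317 - 512/103) = 1/(856139/103) = 103/856139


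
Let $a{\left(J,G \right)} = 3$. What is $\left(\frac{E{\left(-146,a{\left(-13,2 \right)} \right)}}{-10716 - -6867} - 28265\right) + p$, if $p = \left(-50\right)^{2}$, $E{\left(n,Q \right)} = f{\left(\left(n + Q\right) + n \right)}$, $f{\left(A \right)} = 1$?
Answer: $- \frac{99169486}{3849} \approx -25765.0$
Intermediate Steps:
$E{\left(n,Q \right)} = 1$
$p = 2500$
$\left(\frac{E{\left(-146,a{\left(-13,2 \right)} \right)}}{-10716 - -6867} - 28265\right) + p = \left(1 \frac{1}{-10716 - -6867} - 28265\right) + 2500 = \left(1 \frac{1}{-10716 + 6867} - 28265\right) + 2500 = \left(1 \frac{1}{-3849} - 28265\right) + 2500 = \left(1 \left(- \frac{1}{3849}\right) - 28265\right) + 2500 = \left(- \frac{1}{3849} - 28265\right) + 2500 = - \frac{108791986}{3849} + 2500 = - \frac{99169486}{3849}$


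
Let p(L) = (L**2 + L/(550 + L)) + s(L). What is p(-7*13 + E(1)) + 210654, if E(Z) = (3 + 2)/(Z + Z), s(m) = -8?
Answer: 806620991/3692 ≈ 2.1848e+5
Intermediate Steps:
E(Z) = 5/(2*Z) (E(Z) = 5/((2*Z)) = 5*(1/(2*Z)) = 5/(2*Z))
p(L) = -8 + L**2 + L/(550 + L) (p(L) = (L**2 + L/(550 + L)) - 8 = -8 + L**2 + L/(550 + L))
p(-7*13 + E(1)) + 210654 = (-4400 + (-7*13 + (5/2)/1)**3 - 7*(-7*13 + (5/2)/1) + 550*(-7*13 + (5/2)/1)**2)/(550 + (-7*13 + (5/2)/1)) + 210654 = (-4400 + (-91 + (5/2)*1)**3 - 7*(-91 + (5/2)*1) + 550*(-91 + (5/2)*1)**2)/(550 + (-91 + (5/2)*1)) + 210654 = (-4400 + (-91 + 5/2)**3 - 7*(-91 + 5/2) + 550*(-91 + 5/2)**2)/(550 + (-91 + 5/2)) + 210654 = (-4400 + (-177/2)**3 - 7*(-177/2) + 550*(-177/2)**2)/(550 - 177/2) + 210654 = (-4400 - 5545233/8 + 1239/2 + 550*(31329/4))/(923/2) + 210654 = 2*(-4400 - 5545233/8 + 1239/2 + 8615475/2)/923 + 210654 = (2/923)*(28886423/8) + 210654 = 28886423/3692 + 210654 = 806620991/3692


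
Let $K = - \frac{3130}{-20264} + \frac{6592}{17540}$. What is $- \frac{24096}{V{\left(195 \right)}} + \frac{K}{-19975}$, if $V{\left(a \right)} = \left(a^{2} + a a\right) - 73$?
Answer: $- \frac{21386163035986597}{67426979931371500} \approx -0.31717$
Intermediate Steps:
$K = \frac{23560061}{44428820}$ ($K = \left(-3130\right) \left(- \frac{1}{20264}\right) + 6592 \cdot \frac{1}{17540} = \frac{1565}{10132} + \frac{1648}{4385} = \frac{23560061}{44428820} \approx 0.53029$)
$V{\left(a \right)} = -73 + 2 a^{2}$ ($V{\left(a \right)} = \left(a^{2} + a^{2}\right) - 73 = 2 a^{2} - 73 = -73 + 2 a^{2}$)
$- \frac{24096}{V{\left(195 \right)}} + \frac{K}{-19975} = - \frac{24096}{-73 + 2 \cdot 195^{2}} + \frac{23560061}{44428820 \left(-19975\right)} = - \frac{24096}{-73 + 2 \cdot 38025} + \frac{23560061}{44428820} \left(- \frac{1}{19975}\right) = - \frac{24096}{-73 + 76050} - \frac{23560061}{887465679500} = - \frac{24096}{75977} - \frac{23560061}{887465679500} = - \frac{21386163035986597}{67426979931371500}$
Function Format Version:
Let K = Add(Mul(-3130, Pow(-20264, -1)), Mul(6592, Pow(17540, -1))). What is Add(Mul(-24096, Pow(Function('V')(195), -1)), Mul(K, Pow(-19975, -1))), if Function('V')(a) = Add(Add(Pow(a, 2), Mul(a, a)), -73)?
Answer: Rational(-21386163035986597, 67426979931371500) ≈ -0.31717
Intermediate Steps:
K = Rational(23560061, 44428820) (K = Add(Mul(-3130, Rational(-1, 20264)), Mul(6592, Rational(1, 17540))) = Add(Rational(1565, 10132), Rational(1648, 4385)) = Rational(23560061, 44428820) ≈ 0.53029)
Function('V')(a) = Add(-73, Mul(2, Pow(a, 2))) (Function('V')(a) = Add(Add(Pow(a, 2), Pow(a, 2)), -73) = Add(Mul(2, Pow(a, 2)), -73) = Add(-73, Mul(2, Pow(a, 2))))
Add(Mul(-24096, Pow(Function('V')(195), -1)), Mul(K, Pow(-19975, -1))) = Add(Mul(-24096, Pow(Add(-73, Mul(2, Pow(195, 2))), -1)), Mul(Rational(23560061, 44428820), Pow(-19975, -1))) = Add(Mul(-24096, Pow(Add(-73, Mul(2, 38025)), -1)), Mul(Rational(23560061, 44428820), Rational(-1, 19975))) = Add(Mul(-24096, Pow(Add(-73, 76050), -1)), Rational(-23560061, 887465679500)) = Add(Mul(-24096, Pow(75977, -1)), Rational(-23560061, 887465679500)) = Add(Mul(-24096, Rational(1, 75977)), Rational(-23560061, 887465679500)) = Add(Rational(-24096, 75977), Rational(-23560061, 887465679500)) = Rational(-21386163035986597, 67426979931371500)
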